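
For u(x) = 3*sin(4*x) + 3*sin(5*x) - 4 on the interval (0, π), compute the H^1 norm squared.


||u||_{H^1(0,π)}^2 = -48/5 + 419*π/2

u'(x) = 12*cos(4*x) + 15*cos(5*x).
Expand u² and (u')² and integrate term by term on (0, π), using: for integers n ≥ 1, ∫_0^π sin²(nx) dx = ∫_0^π cos²(nx) dx = π/2; for n ≠ n', ∫_0^π sin(nx)sin(n'x) dx = ∫_0^π cos(nx)cos(n'x) dx = 0; and by product-to-sum, ∫_0^π sin(nx)cos(n'x) dx = ½∫_0^π [sin((n+n')x) + sin((n−n')x)] dx, which is 0 when n+n' is even and 2n/(n²−n'²) when n+n' is odd (it need not vanish on (0, π)). For the constant mode: ∫_0^π 1 dx = π, ∫_0^π cos(nx) dx = 0, ∫_0^π sin(nx) dx = (1−(−1)^n)/n.
  u² squared terms: (-4)²·∫1 dx = 16·π = 16*π;  (3)²·∫sin(4x)² dx = 9·π/2 = 9*π/2;  (3)²·∫sin(5x)² dx = 9·π/2 = 9*π/2.
  u² cross terms: 2·(-4)·(3)·∫1·sin(4x) dx = -24·(0) = 0;  2·(-4)·(3)·∫1·sin(5x) dx = -24·(2/5) = -48/5;  2·(3)·(3)·∫sin(4x)·sin(5x) dx = 18·(0) = 0.
  So ∫_0^π u² dx = 16*π + 9*π/2 + 9*π/2 + 0 − 48/5 + 0 = -48/5 + 25*π.
  (u')² squared terms: (12)²·∫cos(4x)² dx = 144·π/2 = 72*π;  (15)²·∫cos(5x)² dx = 225·π/2 = 225*π/2.
  (u')² cross terms: 2·(12)·(15)·∫cos(4x)·cos(5x) dx = 360·(0) = 0.
  So ∫_0^π (u')² dx = 72*π + 225*π/2 + 0 = 369*π/2.
||u||_{H^1}^2 = (-48/5 + 25*π) + (369*π/2) = -48/5 + 419*π/2.


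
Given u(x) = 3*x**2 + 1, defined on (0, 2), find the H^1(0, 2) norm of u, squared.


||u||_{H^1}^2 = 858/5

The H^1 norm (squared) on an interval (0, L) is
  ||u||_{H^1}^2 = ∫_0^L u(x)^2 dx + ∫_0^L u'(x)^2 dx.
Compute u'(x) = 6*x.
Then u(x)^2 = 9*x**4 + 6*x**2 + 1 and u'(x)^2 = 36*x**2.
Integrate each monomial from 0 to 2 using ∫_0^2 c·x^n dx = c·2^(n+1)/(n+1):
  ∫_0^2 u(x)^2 dx = ∫_0^2 (9*x^4 + 6*x^2 + 1) dx. Term by term:
    ∫_0^2 9*x^4 dx = 288/5;  ∫_0^2 6*x^2 dx = 16;  ∫_0^2 1 dx = 2.
  Sum: 288/5 + 16 + 2 = 378/5.
  ∫_0^2 u'(x)^2 dx = ∫_0^2 (36*x^2) dx. Term by term:
    ∫_0^2 36*x^2 dx = 96.
Adding: ||u||_{H^1}^2 = 378/5 + 96 = 858/5.


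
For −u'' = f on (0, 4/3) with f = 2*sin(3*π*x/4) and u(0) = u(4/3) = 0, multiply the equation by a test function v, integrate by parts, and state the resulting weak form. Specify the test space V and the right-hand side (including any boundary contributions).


V = H^1_0(0, 4/3) (so v(0) = v(4/3) = 0); weak form: ∫_0^4/3 u'v' dx = ∫_0^4/3 (2*sin(3*π*x/4)) v dx for all v ∈ V.

Multiply both sides by a test function v and integrate from 0 to 4/3:
  ∫_0^4/3 −u''(x) v(x) dx = ∫_0^4/3 f(x) v(x) dx.
Integrate the LHS by parts once:
  ∫_0^4/3 −u'' v dx = −[u'(x) v(x)]_0^4/3 + ∫_0^4/3 u'(x) v'(x) dx.
Thus ∫_0^4/3 u'(x) v'(x) dx = ∫_0^4/3 f(x) v(x) dx + [u'(x) v(x)]_0^4/3.
Choose V so that boundary terms are either known or forced to vanish.
u is Dirichlet: u(0) = u(4/3) = 0. Let V = H^1_0(0, 4/3); then v(0) = v(4/3) = 0, and [u' v]_0^4/3 = 0.
Weak formulation: find u (satisfying any essential BC) such that ∫_0^4/3 u'(x) v'(x) dx = ∫_0^4/3 f v dx for all v ∈ V.
Substituting f(x) = 2*sin(3*π*x/4), the right-hand side is ∫_0^4/3 (2*sin(3*π*x/4)) v dx.


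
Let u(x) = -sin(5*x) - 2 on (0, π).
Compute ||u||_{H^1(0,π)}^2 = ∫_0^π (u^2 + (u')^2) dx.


||u||_{H^1(0,π)}^2 = 8/5 + 17*π

u'(x) = -5*cos(5*x).
Expand u² and (u')² and integrate term by term on (0, π), using: for integers n ≥ 1, ∫_0^π sin²(nx) dx = ∫_0^π cos²(nx) dx = π/2; for n ≠ n', ∫_0^π sin(nx)sin(n'x) dx = ∫_0^π cos(nx)cos(n'x) dx = 0; and by product-to-sum, ∫_0^π sin(nx)cos(n'x) dx = ½∫_0^π [sin((n+n')x) + sin((n−n')x)] dx, which is 0 when n+n' is even and 2n/(n²−n'²) when n+n' is odd (it need not vanish on (0, π)). For the constant mode: ∫_0^π 1 dx = π, ∫_0^π cos(nx) dx = 0, ∫_0^π sin(nx) dx = (1−(−1)^n)/n.
  u² squared terms: (-2)²·∫1 dx = 4·π = 4*π;  (-1)²·∫sin(5x)² dx = 1·π/2 = π/2.
  u² cross terms: 2·(-2)·(-1)·∫1·sin(5x) dx = 4·(2/5) = 8/5.
  So ∫_0^π u² dx = 4*π + π/2 + 8/5 = 8/5 + 9*π/2.
  (u')² squared terms: (-5)²·∫cos(5x)² dx = 25·π/2 = 25*π/2.
  So ∫_0^π (u')² dx = 25*π/2.
||u||_{H^1}^2 = (8/5 + 9*π/2) + (25*π/2) = 8/5 + 17*π.


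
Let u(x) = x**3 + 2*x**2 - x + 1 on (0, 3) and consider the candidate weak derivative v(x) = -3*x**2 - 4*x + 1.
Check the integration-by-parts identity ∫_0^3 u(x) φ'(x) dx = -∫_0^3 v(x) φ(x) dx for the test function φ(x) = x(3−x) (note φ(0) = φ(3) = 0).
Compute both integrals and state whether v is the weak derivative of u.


LHS = -1179/20, RHS = 1179/20. No, v is not the weak derivative of u.

u(x) = x**3 + 2*x**2 - x + 1, classical derivative u'(x) = 3*x**2 + 4*x - 1.
φ(x) = x(3−x), so φ'(x) = 3 - 2*x.
Note φ(0) = φ(3) = 0, so the boundary term u·φ vanishes.
LHS = ∫_0^3 u(x) φ'(x) dx = ∫_0^3 (-2*x^4 - x^3 + 8*x^2 - 5*x + 3) dx. Term by term:
  ∫_0^3 -2*x^4 dx = -486/5;  ∫_0^3 -x^3 dx = -81/4;  ∫_0^3 8*x^2 dx = 72;
  ∫_0^3 -5*x dx = -45/2;  ∫_0^3 3 dx = 9.
Sum: -486/5 − 81/4 + 72 − 45/2 + 9 = -1179/20.
So LHS = -1179/20.
∫_0^3 v(x) φ(x) dx = ∫_0^3 (3*x^4 - 5*x^3 - 13*x^2 + 3*x) dx. Term by term:
  ∫_0^3 3*x^4 dx = 729/5;  ∫_0^3 -5*x^3 dx = -405/4;  ∫_0^3 -13*x^2 dx = -117;
  ∫_0^3 3*x dx = 27/2.
Sum: 729/5 − 405/4 − 117 + 27/2 = -1179/20.
So RHS = -∫_0^3 v(x) φ(x) dx = 1179/20.
LHS − RHS = -1179/10 ≠ 0, so the identity fails.
(For a valid weak derivative the identity must hold for EVERY test function, in particular this one. The failure shows v is NOT the weak derivative of u.)
Correct weak derivative would be u'(x) = 3*x**2 + 4*x - 1.


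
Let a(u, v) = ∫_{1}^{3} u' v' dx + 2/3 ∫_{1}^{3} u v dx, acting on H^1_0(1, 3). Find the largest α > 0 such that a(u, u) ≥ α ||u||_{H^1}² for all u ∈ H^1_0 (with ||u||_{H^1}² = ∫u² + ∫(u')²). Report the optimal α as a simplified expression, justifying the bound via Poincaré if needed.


α = (8/3 + π^2)/(4 + π^2)

Coercivity of a(·,·) on H^1_0(1, 3) means a(u, u) ≥ α ||u||_{H^1}² for every u ∈ H^1_0.
The interval has length L = 2, and Poincaré/coercivity depend only on L. Here a(u, u) = ∫(u')² + (2/3)·∫u².
Here 0 < c = 2/3 < 1. The condition a(u,u) ≥ α||u||_{H^1}² reads (1−α)∫(u')² ≥ (α−c)∫u². Any admissible α is ≤ 1 (rapidly oscillating u have ∫u²/∫(u')² → 0), and α = 1 would force 0 ≥ (1−c)∫u², impossible since c < 1; so 1−α > 0. By the sharp Poincaré inequality on H^1_0 of an interval of length L, ∫(u')² ≥ (π/L)²∫u² with equality for the first sine mode sin(π(x−x₀)/L) (x₀ the left endpoint), so the inequality holds for all u iff (1−α)(π/L)² ≥ α − c, i.e. α ≤ ((π/L)² + c)/((π/L)² + 1) = (1 + c(L/π)²)/(1 + (L/π)²). With (π/L)² = π^2/4 and c = 2/3, the largest admissible constant is α = ((π/L)² + c)/((π/L)² + 1).
Simplifying, α = (8/3 + π^2)/(4 + π^2).


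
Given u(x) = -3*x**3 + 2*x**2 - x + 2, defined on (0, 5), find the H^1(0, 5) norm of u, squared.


||u||_{H^1}^2 = 2393750/21

The H^1 norm (squared) on an interval (0, L) is
  ||u||_{H^1}^2 = ∫_0^L u(x)^2 dx + ∫_0^L u'(x)^2 dx.
Compute u'(x) = -9*x**2 + 4*x - 1.
Then u(x)^2 = 9*x**6 - 12*x**5 + 10*x**4 - 16*x**3 + 9*x**2 - 4*x + 4 and u'(x)^2 = 81*x**4 - 72*x**3 + 34*x**2 - 8*x + 1.
Integrate each monomial from 0 to 5 using ∫_0^5 c·x^n dx = c·5^(n+1)/(n+1):
  ∫_0^5 u(x)^2 dx = ∫_0^5 (9*x^6 - 12*x^5 + 10*x^4 - 16*x^3 + 9*x^2 - 4*x + 4) dx. Term by term:
    ∫_0^5 9*x^6 dx = 703125/7;  ∫_0^5 -12*x^5 dx = -31250;  ∫_0^5 10*x^4 dx = 6250;
    ∫_0^5 -16*x^3 dx = -2500;  ∫_0^5 9*x^2 dx = 375;  ∫_0^5 -4*x dx = -50;
    ∫_0^5 4 dx = 20.
  Sum: 703125/7 − 31250 + 6250 − 2500 + 375 − 50 + 20 = 513040/7.
  ∫_0^5 u'(x)^2 dx = ∫_0^5 (81*x^4 - 72*x^3 + 34*x^2 - 8*x + 1) dx. Term by term:
    ∫_0^5 81*x^4 dx = 50625;  ∫_0^5 -72*x^3 dx = -11250;  ∫_0^5 34*x^2 dx = 4250/3;
    ∫_0^5 -8*x dx = -100;  ∫_0^5 1 dx = 5.
  Sum: 50625 − 11250 + 4250/3 − 100 + 5 = 122090/3.
Adding: ||u||_{H^1}^2 = 513040/7 + 122090/3 = 2393750/21.


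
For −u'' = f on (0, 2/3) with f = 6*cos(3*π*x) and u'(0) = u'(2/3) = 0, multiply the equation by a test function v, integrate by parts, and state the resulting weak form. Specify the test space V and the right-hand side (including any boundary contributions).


V = H^1(0, 2/3) (no boundary constraint on v; u is determined up to an additive constant); weak form: ∫_0^2/3 u'v' dx = ∫_0^2/3 (6*cos(3*π*x)) v dx for all v ∈ V.

Multiply both sides by a test function v and integrate from 0 to 2/3:
  ∫_0^2/3 −u''(x) v(x) dx = ∫_0^2/3 f(x) v(x) dx.
Integrate the LHS by parts once:
  ∫_0^2/3 −u'' v dx = −[u'(x) v(x)]_0^2/3 + ∫_0^2/3 u'(x) v'(x) dx.
Thus ∫_0^2/3 u'(x) v'(x) dx = ∫_0^2/3 f(x) v(x) dx + [u'(x) v(x)]_0^2/3.
Choose V so that boundary terms are either known or forced to vanish.
u has homogeneous Neumann: u'(0) = u'(2/3) = 0. So [u' v]_0^2/3 = 0·v(2/3) − 0·v(0) = 0 for any v; take V = H^1(0, 2/3).
Weak formulation: find u (satisfying any essential BC) such that ∫_0^2/3 u'(x) v'(x) dx = ∫_0^2/3 f v dx for all v ∈ V (homogeneous Neumann, so boundary terms vanish).
Substituting f(x) = 6*cos(3*π*x), the right-hand side is ∫_0^2/3 (6*cos(3*π*x)) v dx.
Compatibility check (pure Neumann): taking v ≡ 1 ∈ V gives 0 = ∫_0^2/3 f dx + (0) − (0), i.e. ∫_0^2/3 f dx must equal u'(0) − u'(2/3) = 0. Indeed ∫_0^2/3 (6*cos(3*π*x)) dx = 0, so the data are compatible. The solution is then unique only up to an additive constant (fix it e.g. by requiring ∫_0^2/3 u dx = 0).


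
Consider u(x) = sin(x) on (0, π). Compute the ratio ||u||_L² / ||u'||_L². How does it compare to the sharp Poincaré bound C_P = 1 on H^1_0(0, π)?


||u||_L² / ||u'||_L² = 1 = C_P.

u(x) = sin(x), so u'(x) = cos(x).
Writing u(x) = A·sin(kπx/L) with A = 1 and k = 1, use ∫_0^L sin²(kπx/L) dx = L/2 and ∫_0^L cos²(kπx/L) dx = L/2.
u² = 1·sin²(x) and (u')² = 1·cos²(x), and each of sin², cos² integrates to L/2 = π/2 over (0, π).
∫_0^π u² dx = π/2, so ||u||_L² = sqrt(2)*sqrt(π)/2.
∫_0^π (u')² dx = π/2, so ||u'||_L² = sqrt(2)*sqrt(π)/2.
Ratio ||u||_L² / ||u'||_L² = 1.
Sharp Poincaré constant on H^1_0(0, π) is C_P = L/π = 1, achieved by sin(x).
This is the k = 1 eigenfunction (up to amplitude), so the ratio equals the sharp Poincaré constant exactly.


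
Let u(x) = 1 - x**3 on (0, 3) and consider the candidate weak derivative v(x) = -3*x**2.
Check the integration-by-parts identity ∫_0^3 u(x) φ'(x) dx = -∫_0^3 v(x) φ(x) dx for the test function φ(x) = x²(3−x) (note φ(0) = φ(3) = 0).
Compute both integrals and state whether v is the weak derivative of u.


LHS = 729/10, RHS = 729/10. Yes, v = u' weakly.

u(x) = 1 - x**3, classical derivative u'(x) = -3*x**2.
φ(x) = x²(3−x), so φ'(x) = 3*x*(2 - x).
Note φ(0) = φ(3) = 0, so the boundary term u·φ vanishes.
LHS = ∫_0^3 u(x) φ'(x) dx = ∫_0^3 (3*x^5 - 6*x^4 - 3*x^2 + 6*x) dx. Term by term:
  ∫_0^3 3*x^5 dx = 729/2;  ∫_0^3 -6*x^4 dx = -1458/5;  ∫_0^3 -3*x^2 dx = -27;
  ∫_0^3 6*x dx = 27.
Sum: 729/2 − 1458/5 − 27 + 27 = 729/10.
So LHS = 729/10.
∫_0^3 v(x) φ(x) dx = ∫_0^3 (3*x^5 - 9*x^4) dx. Term by term:
  ∫_0^3 3*x^5 dx = 729/2;  ∫_0^3 -9*x^4 dx = -2187/5.
Sum: 729/2 − 2187/5 = -729/10.
So RHS = -∫_0^3 v(x) φ(x) dx = 729/10.
LHS = RHS, so the identity holds for this test φ.
Moreover u is smooth here and v(x) = u'(x) = -3*x**2 pointwise, so the identity holds for every test function. Hence v is the weak derivative of u.


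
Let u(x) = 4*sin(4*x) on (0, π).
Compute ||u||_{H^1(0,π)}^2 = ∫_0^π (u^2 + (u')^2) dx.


||u||_{H^1(0,π)}^2 = 136*π

u'(x) = 16*cos(4*x).
Expand u² and (u')² and integrate term by term on (0, π), using: for integers n ≥ 1, ∫_0^π sin²(nx) dx = ∫_0^π cos²(nx) dx = π/2; for n ≠ n', ∫_0^π sin(nx)sin(n'x) dx = ∫_0^π cos(nx)cos(n'x) dx = 0; and by product-to-sum, ∫_0^π sin(nx)cos(n'x) dx = ½∫_0^π [sin((n+n')x) + sin((n−n')x)] dx, which is 0 when n+n' is even and 2n/(n²−n'²) when n+n' is odd (it need not vanish on (0, π)).
  u² squared terms: (4)²·∫sin(4x)² dx = 16·π/2 = 8*π.
  So ∫_0^π u² dx = 8*π.
  (u')² squared terms: (16)²·∫cos(4x)² dx = 256·π/2 = 128*π.
  So ∫_0^π (u')² dx = 128*π.
||u||_{H^1}^2 = (8*π) + (128*π) = 136*π.


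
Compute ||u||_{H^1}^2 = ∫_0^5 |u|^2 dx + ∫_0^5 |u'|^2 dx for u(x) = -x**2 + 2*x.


||u||_{H^1}^2 = 760/3

The H^1 norm (squared) on an interval (0, L) is
  ||u||_{H^1}^2 = ∫_0^L u(x)^2 dx + ∫_0^L u'(x)^2 dx.
Compute u'(x) = 2 - 2*x.
Then u(x)^2 = x**4 - 4*x**3 + 4*x**2 and u'(x)^2 = 4*x**2 - 8*x + 4.
Integrate each monomial from 0 to 5 using ∫_0^5 c·x^n dx = c·5^(n+1)/(n+1):
  ∫_0^5 u(x)^2 dx = ∫_0^5 (x^4 - 4*x^3 + 4*x^2) dx. Term by term:
    ∫_0^5 x^4 dx = 625;  ∫_0^5 -4*x^3 dx = -625;  ∫_0^5 4*x^2 dx = 500/3.
  Sum: 625 − 625 + 500/3 = 500/3.
  ∫_0^5 u'(x)^2 dx = ∫_0^5 (4*x^2 - 8*x + 4) dx. Term by term:
    ∫_0^5 4*x^2 dx = 500/3;  ∫_0^5 -8*x dx = -100;  ∫_0^5 4 dx = 20.
  Sum: 500/3 − 100 + 20 = 260/3.
Adding: ||u||_{H^1}^2 = 500/3 + 260/3 = 760/3.


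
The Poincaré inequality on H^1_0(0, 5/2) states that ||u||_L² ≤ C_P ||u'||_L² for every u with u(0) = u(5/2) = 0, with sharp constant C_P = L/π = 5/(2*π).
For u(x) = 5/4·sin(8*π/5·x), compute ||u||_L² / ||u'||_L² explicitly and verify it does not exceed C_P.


||u||_L² / ||u'||_L² = 5/(8*π) < C_P = 5/(2*π).

u(x) = 5/4·sin(8*π/5·x), so u'(x) = 2*π*cos(8*π*x/5).
Writing u(x) = A·sin(kπx/L) with A = 5/4 and k = 4, use ∫_0^L sin²(kπx/L) dx = L/2 and ∫_0^L cos²(kπx/L) dx = L/2.
u² = 25/16·sin²(8*π/5·x) and (u')² = 4*π^2·cos²(8*π/5·x), and each of sin², cos² integrates to L/2 = 5/4 over (0, 5/2).
∫_0^5/2 u² dx = 125/64, so ||u||_L² = 5*sqrt(5)/8.
∫_0^5/2 (u')² dx = 5*π^2, so ||u'||_L² = sqrt(5)*π.
Ratio ||u||_L² / ||u'||_L² = 5/(8*π).
Sharp Poincaré constant on H^1_0(0, 5/2) is C_P = L/π = 5/(2*π), achieved by sin(2*π/5·x).
This is the k = 4 harmonic; the ratio L/(kπ) is strictly less than C_P = L/π, consistent with the sharp inequality ||u||_L² ≤ C_P ||u'||_L².


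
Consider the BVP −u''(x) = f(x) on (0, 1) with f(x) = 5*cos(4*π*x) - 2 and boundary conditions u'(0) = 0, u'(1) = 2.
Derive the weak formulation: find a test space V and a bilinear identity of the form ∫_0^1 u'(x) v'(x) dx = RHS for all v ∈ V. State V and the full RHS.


V = H^1(0, 1) (v unrestricted at boundary; u is determined up to an additive constant); weak form: ∫_0^1 u'v' dx = ∫_0^1 (5*cos(4*π*x) - 2) v dx + 2·v(1) for all v ∈ V.

Multiply both sides by a test function v and integrate from 0 to 1:
  ∫_0^1 −u''(x) v(x) dx = ∫_0^1 f(x) v(x) dx.
Integrate the LHS by parts once:
  ∫_0^1 −u'' v dx = −[u'(x) v(x)]_0^1 + ∫_0^1 u'(x) v'(x) dx.
Thus ∫_0^1 u'(x) v'(x) dx = ∫_0^1 f(x) v(x) dx + [u'(x) v(x)]_0^1.
Choose V so that boundary terms are either known or forced to vanish.
u has inhomogeneous Neumann u'(0) = 0, u'(1) = 2. [u' v]_0^1 = (2)·v(1) − (0)·v(0) = 2·v(1). Take V = H^1(0, 1); boundary term becomes part of RHS.
Weak formulation: find u (satisfying any essential BC) such that ∫_0^1 u'(x) v'(x) dx = ∫_0^1 f v dx + 2·v(1) for all v ∈ V (Neumann data are natural BCs: they enter the RHS as boundary terms).
Substituting f(x) = 5*cos(4*π*x) - 2, the right-hand side is ∫_0^1 (5*cos(4*π*x) - 2) v dx + 2·v(1).
Compatibility check (pure Neumann): taking v ≡ 1 ∈ V gives 0 = ∫_0^1 f dx + (2) − (0), i.e. ∫_0^1 f dx must equal u'(0) − u'(1) = -2. Indeed ∫_0^1 (5*cos(4*π*x) - 2) dx = -2, so the data are compatible. The solution is then unique only up to an additive constant (fix it e.g. by requiring ∫_0^1 u dx = 0).


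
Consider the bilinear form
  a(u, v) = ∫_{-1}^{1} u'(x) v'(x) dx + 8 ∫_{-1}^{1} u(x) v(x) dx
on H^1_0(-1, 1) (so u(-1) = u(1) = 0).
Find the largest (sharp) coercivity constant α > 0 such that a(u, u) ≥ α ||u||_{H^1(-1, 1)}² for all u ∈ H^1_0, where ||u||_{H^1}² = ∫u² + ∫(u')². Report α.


α = 1

Coercivity of a(·,·) on H^1_0(-1, 1) means a(u, u) ≥ α ||u||_{H^1}² for every u ∈ H^1_0.
The interval has length L = 2, and Poincaré/coercivity depend only on L. Here a(u, u) = ∫(u')² + (8)·∫u².
Here c = 8 ≥ 1, so a(u,u) = ∫(u')² + c∫u² ≥ ∫(u')² + ∫u² = ||u||_{H^1}², i.e. α = 1 works. No larger α is possible: a(u,u) ≥ α||u||_{H^1}² means (1−α)∫(u')² ≥ (α−c)∫u², and for the modes u_n = sin(nπ(x−x₀)/L) (x₀ the left endpoint) one has ∫u_n²/∫(u_n')² = (L/(nπ))² → 0, so a(u_n,u_n)/||u_n||_{H^1}² → 1. Hence the optimal constant is α = 1.
Therefore α = 1.


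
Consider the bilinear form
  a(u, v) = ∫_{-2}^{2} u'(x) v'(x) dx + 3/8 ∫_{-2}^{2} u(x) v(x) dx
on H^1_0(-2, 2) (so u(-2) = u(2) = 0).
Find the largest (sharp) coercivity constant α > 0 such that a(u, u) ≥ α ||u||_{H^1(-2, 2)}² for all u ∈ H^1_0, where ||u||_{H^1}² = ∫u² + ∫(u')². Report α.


α = (6 + π^2)/(π^2 + 16)

Coercivity of a(·,·) on H^1_0(-2, 2) means a(u, u) ≥ α ||u||_{H^1}² for every u ∈ H^1_0.
The interval has length L = 4, and Poincaré/coercivity depend only on L. Here a(u, u) = ∫(u')² + (3/8)·∫u².
Here 0 < c = 3/8 < 1. The condition a(u,u) ≥ α||u||_{H^1}² reads (1−α)∫(u')² ≥ (α−c)∫u². Any admissible α is ≤ 1 (rapidly oscillating u have ∫u²/∫(u')² → 0), and α = 1 would force 0 ≥ (1−c)∫u², impossible since c < 1; so 1−α > 0. By the sharp Poincaré inequality on H^1_0 of an interval of length L, ∫(u')² ≥ (π/L)²∫u² with equality for the first sine mode sin(π(x−x₀)/L) (x₀ the left endpoint), so the inequality holds for all u iff (1−α)(π/L)² ≥ α − c, i.e. α ≤ ((π/L)² + c)/((π/L)² + 1) = (1 + c(L/π)²)/(1 + (L/π)²). With (π/L)² = π^2/16 and c = 3/8, the largest admissible constant is α = ((π/L)² + c)/((π/L)² + 1).
Simplifying, α = (6 + π^2)/(π^2 + 16).


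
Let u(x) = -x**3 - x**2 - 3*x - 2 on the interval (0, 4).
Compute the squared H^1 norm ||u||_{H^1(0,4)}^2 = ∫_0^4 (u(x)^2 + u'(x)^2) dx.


||u||_{H^1}^2 = 328348/35

The H^1 norm (squared) on an interval (0, L) is
  ||u||_{H^1}^2 = ∫_0^L u(x)^2 dx + ∫_0^L u'(x)^2 dx.
Compute u'(x) = -3*x**2 - 2*x - 3.
Then u(x)^2 = x**6 + 2*x**5 + 7*x**4 + 10*x**3 + 13*x**2 + 12*x + 4 and u'(x)^2 = 9*x**4 + 12*x**3 + 22*x**2 + 12*x + 9.
Integrate each monomial from 0 to 4 using ∫_0^4 c·x^n dx = c·4^(n+1)/(n+1):
  ∫_0^4 u(x)^2 dx = ∫_0^4 (x^6 + 2*x^5 + 7*x^4 + 10*x^3 + 13*x^2 + 12*x + 4) dx. Term by term:
    ∫_0^4 x^6 dx = 16384/7;  ∫_0^4 2*x^5 dx = 4096/3;  ∫_0^4 7*x^4 dx = 7168/5;
    ∫_0^4 10*x^3 dx = 640;  ∫_0^4 13*x^2 dx = 832/3;  ∫_0^4 12*x dx = 96;
    ∫_0^4 4 dx = 16.
  Sum: 16384/7 + 4096/3 + 7168/5 + 640 + 832/3 + 96 + 16 = 647728/105.
  ∫_0^4 u'(x)^2 dx = ∫_0^4 (9*x^4 + 12*x^3 + 22*x^2 + 12*x + 9) dx. Term by term:
    ∫_0^4 9*x^4 dx = 9216/5;  ∫_0^4 12*x^3 dx = 768;  ∫_0^4 22*x^2 dx = 1408/3;
    ∫_0^4 12*x dx = 96;  ∫_0^4 9 dx = 36.
  Sum: 9216/5 + 768 + 1408/3 + 96 + 36 = 48188/15.
Adding: ||u||_{H^1}^2 = 647728/105 + 48188/15 = 328348/35.


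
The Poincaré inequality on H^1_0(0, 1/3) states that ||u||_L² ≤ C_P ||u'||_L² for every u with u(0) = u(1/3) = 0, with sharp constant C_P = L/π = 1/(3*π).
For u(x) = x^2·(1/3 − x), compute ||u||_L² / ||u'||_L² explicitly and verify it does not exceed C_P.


||u||_L² / ||u'||_L² = sqrt(14)/42 < C_P = 1/(3*π).

u(x) = x^2·(1/3 − x), so u'(x) = x*(2 - 9*x)/3.
u(x) = x^2·(1/3 − x) vanishes at x = 0 and x = 1/3, so u ∈ H^1_0(0, 1/3). Differentiate via the product rule and integrate the resulting polynomials term by term.
  ∫_0^1/3 u² dx = ∫_0^1/3 (x^6 - 2*x^5/3 + x^4/9) dx. Term by term:
    ∫_0^1/3 x^6 dx = 1/15309;  ∫_0^1/3 -2*x^5/3 dx = -1/6561;  ∫_0^1/3 x^4/9 dx = 1/10935.
  Sum: 1/15309 − 1/6561 + 1/10935 = 1/229635.
  ∫_0^1/3 (u')² dx = ∫_0^1/3 (9*x^4 - 4*x^3 + 4*x^2/9) dx. Term by term:
    ∫_0^1/3 9*x^4 dx = 1/135;  ∫_0^1/3 -4*x^3 dx = -1/81;  ∫_0^1/3 4*x^2/9 dx = 4/729.
  Sum: 1/135 − 1/81 + 4/729 = 2/3645.
∫_0^1/3 u² dx = 1/229635, so ||u||_L² = sqrt(35)/2835.
∫_0^1/3 (u')² dx = 2/3645, so ||u'||_L² = sqrt(10)/135.
Ratio ||u||_L² / ||u'||_L² = sqrt(14)/42.
Sharp Poincaré constant on H^1_0(0, 1/3) is C_P = L/π = 1/(3*π), achieved by sin(3*π·x).
A polynomial bump cannot attain the sharp Poincaré constant (only the first sine eigenfunction does), so the ratio is strictly less than C_P, consistent with ||u||_L² ≤ C_P ||u'||_L².


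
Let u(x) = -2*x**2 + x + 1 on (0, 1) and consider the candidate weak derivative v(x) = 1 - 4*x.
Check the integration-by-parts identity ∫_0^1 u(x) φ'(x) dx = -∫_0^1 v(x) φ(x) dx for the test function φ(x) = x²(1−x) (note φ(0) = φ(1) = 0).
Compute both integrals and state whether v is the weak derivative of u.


LHS = 7/60, RHS = 7/60. Yes, v = u' weakly.

u(x) = -2*x**2 + x + 1, classical derivative u'(x) = 1 - 4*x.
φ(x) = x²(1−x), so φ'(x) = x*(2 - 3*x).
Note φ(0) = φ(1) = 0, so the boundary term u·φ vanishes.
LHS = ∫_0^1 u(x) φ'(x) dx = ∫_0^1 (6*x^4 - 7*x^3 - x^2 + 2*x) dx. Term by term:
  ∫_0^1 6*x^4 dx = 6/5;  ∫_0^1 -7*x^3 dx = -7/4;  ∫_0^1 -x^2 dx = -1/3;
  ∫_0^1 2*x dx = 1.
Sum: 6/5 − 7/4 − 1/3 + 1 = 7/60.
So LHS = 7/60.
∫_0^1 v(x) φ(x) dx = ∫_0^1 (4*x^4 - 5*x^3 + x^2) dx. Term by term:
  ∫_0^1 4*x^4 dx = 4/5;  ∫_0^1 -5*x^3 dx = -5/4;  ∫_0^1 x^2 dx = 1/3.
Sum: 4/5 − 5/4 + 1/3 = -7/60.
So RHS = -∫_0^1 v(x) φ(x) dx = 7/60.
LHS = RHS, so the identity holds for this test φ.
Moreover u is smooth here and v(x) = u'(x) = 1 - 4*x pointwise, so the identity holds for every test function. Hence v is the weak derivative of u.


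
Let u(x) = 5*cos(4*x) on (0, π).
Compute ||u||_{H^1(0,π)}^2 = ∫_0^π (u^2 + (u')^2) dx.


||u||_{H^1(0,π)}^2 = 425*π/2

u'(x) = -20*sin(4*x).
Expand u² and (u')² and integrate term by term on (0, π), using: for integers n ≥ 1, ∫_0^π sin²(nx) dx = ∫_0^π cos²(nx) dx = π/2; for n ≠ n', ∫_0^π sin(nx)sin(n'x) dx = ∫_0^π cos(nx)cos(n'x) dx = 0; and by product-to-sum, ∫_0^π sin(nx)cos(n'x) dx = ½∫_0^π [sin((n+n')x) + sin((n−n')x)] dx, which is 0 when n+n' is even and 2n/(n²−n'²) when n+n' is odd (it need not vanish on (0, π)).
  u² squared terms: (5)²·∫cos(4x)² dx = 25·π/2 = 25*π/2.
  So ∫_0^π u² dx = 25*π/2.
  (u')² squared terms: (-20)²·∫sin(4x)² dx = 400·π/2 = 200*π.
  So ∫_0^π (u')² dx = 200*π.
||u||_{H^1}^2 = (25*π/2) + (200*π) = 425*π/2.


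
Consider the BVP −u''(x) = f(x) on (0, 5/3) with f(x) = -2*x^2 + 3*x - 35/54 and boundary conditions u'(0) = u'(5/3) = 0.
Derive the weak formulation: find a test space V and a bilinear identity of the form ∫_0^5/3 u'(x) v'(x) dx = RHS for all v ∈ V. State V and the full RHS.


V = H^1(0, 5/3) (no boundary constraint on v; u is determined up to an additive constant); weak form: ∫_0^5/3 u'v' dx = ∫_0^5/3 (-2*x^2 + 3*x - 35/54) v dx for all v ∈ V.

Multiply both sides by a test function v and integrate from 0 to 5/3:
  ∫_0^5/3 −u''(x) v(x) dx = ∫_0^5/3 f(x) v(x) dx.
Integrate the LHS by parts once:
  ∫_0^5/3 −u'' v dx = −[u'(x) v(x)]_0^5/3 + ∫_0^5/3 u'(x) v'(x) dx.
Thus ∫_0^5/3 u'(x) v'(x) dx = ∫_0^5/3 f(x) v(x) dx + [u'(x) v(x)]_0^5/3.
Choose V so that boundary terms are either known or forced to vanish.
u has homogeneous Neumann: u'(0) = u'(5/3) = 0. So [u' v]_0^5/3 = 0·v(5/3) − 0·v(0) = 0 for any v; take V = H^1(0, 5/3).
Weak formulation: find u (satisfying any essential BC) such that ∫_0^5/3 u'(x) v'(x) dx = ∫_0^5/3 f v dx for all v ∈ V (homogeneous Neumann, so boundary terms vanish).
Substituting f(x) = -2*x^2 + 3*x - 35/54, the right-hand side is ∫_0^5/3 (-2*x^2 + 3*x - 35/54) v dx.
Compatibility check (pure Neumann): taking v ≡ 1 ∈ V gives 0 = ∫_0^5/3 f dx + (0) − (0), i.e. ∫_0^5/3 f dx must equal u'(0) − u'(5/3) = 0. Indeed ∫_0^5/3 (-2*x^2 + 3*x - 35/54) dx = 0, so the data are compatible. The solution is then unique only up to an additive constant (fix it e.g. by requiring ∫_0^5/3 u dx = 0).


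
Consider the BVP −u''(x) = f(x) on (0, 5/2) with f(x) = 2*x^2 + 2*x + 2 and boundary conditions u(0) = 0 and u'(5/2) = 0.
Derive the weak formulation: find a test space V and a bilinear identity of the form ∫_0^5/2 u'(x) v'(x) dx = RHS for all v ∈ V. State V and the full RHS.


V = {v ∈ H^1(0, 5/2) : v(0) = 0} (test functions vanish at x = 0 where u is specified); weak form: ∫_0^5/2 u'v' dx = ∫_0^5/2 (2*x^2 + 2*x + 2) v dx for all v ∈ V.

Multiply both sides by a test function v and integrate from 0 to 5/2:
  ∫_0^5/2 −u''(x) v(x) dx = ∫_0^5/2 f(x) v(x) dx.
Integrate the LHS by parts once:
  ∫_0^5/2 −u'' v dx = −[u'(x) v(x)]_0^5/2 + ∫_0^5/2 u'(x) v'(x) dx.
Thus ∫_0^5/2 u'(x) v'(x) dx = ∫_0^5/2 f(x) v(x) dx + [u'(x) v(x)]_0^5/2.
Choose V so that boundary terms are either known or forced to vanish.
Mixed BC: u(0) = 0 (Dirichlet) and u'(5/2) = 0 (Neumann). Define V = {v ∈ H^1(0, 5/2) : v(0) = 0}. Then [u' v]_0^5/2 = u'(5/2)·v(5/2) − u'(0)·0 = 0.
Weak formulation: find u (satisfying any essential BC) such that ∫_0^5/2 u'(x) v'(x) dx = ∫_0^5/2 f v dx for all v ∈ V (Dirichlet at 0 absorbed into V; the Neumann datum at x = 5/2 is zero, so no boundary term remains).
Substituting f(x) = 2*x^2 + 2*x + 2, the right-hand side is ∫_0^5/2 (2*x^2 + 2*x + 2) v dx.


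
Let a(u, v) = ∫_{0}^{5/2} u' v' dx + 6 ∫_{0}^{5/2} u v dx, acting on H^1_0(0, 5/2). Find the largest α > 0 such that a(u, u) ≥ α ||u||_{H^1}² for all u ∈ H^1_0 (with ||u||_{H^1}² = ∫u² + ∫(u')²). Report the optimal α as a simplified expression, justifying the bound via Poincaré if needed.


α = 1

Coercivity of a(·,·) on H^1_0(0, 5/2) means a(u, u) ≥ α ||u||_{H^1}² for every u ∈ H^1_0.
The interval has length L = 5/2, and Poincaré/coercivity depend only on L. Here a(u, u) = ∫(u')² + (6)·∫u².
Here c = 6 ≥ 1, so a(u,u) = ∫(u')² + c∫u² ≥ ∫(u')² + ∫u² = ||u||_{H^1}², i.e. α = 1 works. No larger α is possible: a(u,u) ≥ α||u||_{H^1}² means (1−α)∫(u')² ≥ (α−c)∫u², and for the modes u_n = sin(nπ(x−x₀)/L) (x₀ the left endpoint) one has ∫u_n²/∫(u_n')² = (L/(nπ))² → 0, so a(u_n,u_n)/||u_n||_{H^1}² → 1. Hence the optimal constant is α = 1.
Therefore α = 1.


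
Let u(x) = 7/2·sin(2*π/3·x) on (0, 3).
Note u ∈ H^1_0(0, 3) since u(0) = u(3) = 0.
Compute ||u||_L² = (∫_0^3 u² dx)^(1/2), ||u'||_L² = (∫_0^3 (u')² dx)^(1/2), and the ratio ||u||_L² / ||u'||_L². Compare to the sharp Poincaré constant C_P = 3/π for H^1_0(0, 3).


||u||_L² / ||u'||_L² = 3/(2*π) < C_P = 3/π.

u(x) = 7/2·sin(2*π/3·x), so u'(x) = 7*π*cos(2*π*x/3)/3.
Writing u(x) = A·sin(kπx/L) with A = 7/2 and k = 2, use ∫_0^L sin²(kπx/L) dx = L/2 and ∫_0^L cos²(kπx/L) dx = L/2.
u² = 49/4·sin²(2*π/3·x) and (u')² = 49*π^2/9·cos²(2*π/3·x), and each of sin², cos² integrates to L/2 = 3/2 over (0, 3).
∫_0^3 u² dx = 147/8, so ||u||_L² = 7*sqrt(6)/4.
∫_0^3 (u')² dx = 49*π^2/6, so ||u'||_L² = 7*sqrt(6)*π/6.
Ratio ||u||_L² / ||u'||_L² = 3/(2*π).
Sharp Poincaré constant on H^1_0(0, 3) is C_P = L/π = 3/π, achieved by sin(π/3·x).
This is the k = 2 harmonic; the ratio L/(kπ) is strictly less than C_P = L/π, consistent with the sharp inequality ||u||_L² ≤ C_P ||u'||_L².


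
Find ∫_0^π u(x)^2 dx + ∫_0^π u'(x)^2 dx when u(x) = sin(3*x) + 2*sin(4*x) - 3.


||u||_{H^1(0,π)}^2 = -4 + 48*π

u'(x) = 3*cos(3*x) + 8*cos(4*x).
Expand u² and (u')² and integrate term by term on (0, π), using: for integers n ≥ 1, ∫_0^π sin²(nx) dx = ∫_0^π cos²(nx) dx = π/2; for n ≠ n', ∫_0^π sin(nx)sin(n'x) dx = ∫_0^π cos(nx)cos(n'x) dx = 0; and by product-to-sum, ∫_0^π sin(nx)cos(n'x) dx = ½∫_0^π [sin((n+n')x) + sin((n−n')x)] dx, which is 0 when n+n' is even and 2n/(n²−n'²) when n+n' is odd (it need not vanish on (0, π)). For the constant mode: ∫_0^π 1 dx = π, ∫_0^π cos(nx) dx = 0, ∫_0^π sin(nx) dx = (1−(−1)^n)/n.
  u² squared terms: (-3)²·∫1 dx = 9·π = 9*π;  (2)²·∫sin(4x)² dx = 4·π/2 = 2*π;  (1)²·∫sin(3x)² dx = 1·π/2 = π/2.
  u² cross terms: 2·(-3)·(2)·∫1·sin(4x) dx = -12·(0) = 0;  2·(-3)·(1)·∫1·sin(3x) dx = -6·(2/3) = -4;  2·(2)·(1)·∫sin(4x)·sin(3x) dx = 4·(0) = 0.
  So ∫_0^π u² dx = 9*π + 2*π + π/2 + 0 − 4 + 0 = -4 + 23*π/2.
  (u')² squared terms: (3)²·∫cos(3x)² dx = 9·π/2 = 9*π/2;  (8)²·∫cos(4x)² dx = 64·π/2 = 32*π.
  (u')² cross terms: 2·(3)·(8)·∫cos(3x)·cos(4x) dx = 48·(0) = 0.
  So ∫_0^π (u')² dx = 9*π/2 + 32*π + 0 = 73*π/2.
||u||_{H^1}^2 = (-4 + 23*π/2) + (73*π/2) = -4 + 48*π.


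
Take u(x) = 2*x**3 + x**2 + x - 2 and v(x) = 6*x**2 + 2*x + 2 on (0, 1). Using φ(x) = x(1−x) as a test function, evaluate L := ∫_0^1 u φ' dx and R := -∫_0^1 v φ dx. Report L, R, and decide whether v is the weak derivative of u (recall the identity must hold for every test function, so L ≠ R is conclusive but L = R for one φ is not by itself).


LHS = -19/30, RHS = -4/5. No, v is not the weak derivative of u.

u(x) = 2*x**3 + x**2 + x - 2, classical derivative u'(x) = 6*x**2 + 2*x + 1.
φ(x) = x(1−x), so φ'(x) = 1 - 2*x.
Note φ(0) = φ(1) = 0, so the boundary term u·φ vanishes.
LHS = ∫_0^1 u(x) φ'(x) dx = ∫_0^1 (-4*x^4 - x^2 + 5*x - 2) dx. Term by term:
  ∫_0^1 -4*x^4 dx = -4/5;  ∫_0^1 -x^2 dx = -1/3;  ∫_0^1 5*x dx = 5/2;
  ∫_0^1 -2 dx = -2.
Sum: -4/5 − 1/3 + 5/2 − 2 = -19/30.
So LHS = -19/30.
∫_0^1 v(x) φ(x) dx = ∫_0^1 (-6*x^4 + 4*x^3 + 2*x) dx. Term by term:
  ∫_0^1 -6*x^4 dx = -6/5;  ∫_0^1 4*x^3 dx = 1;  ∫_0^1 2*x dx = 1.
Sum: -6/5 + 1 + 1 = 4/5.
So RHS = -∫_0^1 v(x) φ(x) dx = -4/5.
LHS − RHS = 1/6 ≠ 0, so the identity fails.
(For a valid weak derivative the identity must hold for EVERY test function, in particular this one. The failure shows v is NOT the weak derivative of u.)
Correct weak derivative would be u'(x) = 6*x**2 + 2*x + 1.


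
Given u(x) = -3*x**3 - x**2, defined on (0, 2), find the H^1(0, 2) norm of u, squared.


||u||_{H^1}^2 = 95344/105

The H^1 norm (squared) on an interval (0, L) is
  ||u||_{H^1}^2 = ∫_0^L u(x)^2 dx + ∫_0^L u'(x)^2 dx.
Compute u'(x) = -9*x**2 - 2*x.
Then u(x)^2 = 9*x**6 + 6*x**5 + x**4 and u'(x)^2 = 81*x**4 + 36*x**3 + 4*x**2.
Integrate each monomial from 0 to 2 using ∫_0^2 c·x^n dx = c·2^(n+1)/(n+1):
  ∫_0^2 u(x)^2 dx = ∫_0^2 (9*x^6 + 6*x^5 + x^4) dx. Term by term:
    ∫_0^2 9*x^6 dx = 1152/7;  ∫_0^2 6*x^5 dx = 64;  ∫_0^2 x^4 dx = 32/5.
  Sum: 1152/7 + 64 + 32/5 = 8224/35.
  ∫_0^2 u'(x)^2 dx = ∫_0^2 (81*x^4 + 36*x^3 + 4*x^2) dx. Term by term:
    ∫_0^2 81*x^4 dx = 2592/5;  ∫_0^2 36*x^3 dx = 144;  ∫_0^2 4*x^2 dx = 32/3.
  Sum: 2592/5 + 144 + 32/3 = 10096/15.
Adding: ||u||_{H^1}^2 = 8224/35 + 10096/15 = 95344/105.


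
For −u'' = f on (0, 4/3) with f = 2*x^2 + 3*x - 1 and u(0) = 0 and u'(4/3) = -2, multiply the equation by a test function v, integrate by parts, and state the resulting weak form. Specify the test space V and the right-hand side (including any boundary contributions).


V = {v ∈ H^1(0, 4/3) : v(0) = 0} (test functions vanish at x = 0 where u is specified); weak form: ∫_0^4/3 u'v' dx = ∫_0^4/3 (2*x^2 + 3*x - 1) v dx − 2·v(4/3) for all v ∈ V.

Multiply both sides by a test function v and integrate from 0 to 4/3:
  ∫_0^4/3 −u''(x) v(x) dx = ∫_0^4/3 f(x) v(x) dx.
Integrate the LHS by parts once:
  ∫_0^4/3 −u'' v dx = −[u'(x) v(x)]_0^4/3 + ∫_0^4/3 u'(x) v'(x) dx.
Thus ∫_0^4/3 u'(x) v'(x) dx = ∫_0^4/3 f(x) v(x) dx + [u'(x) v(x)]_0^4/3.
Choose V so that boundary terms are either known or forced to vanish.
Mixed BC: u(0) = 0 (Dirichlet) and u'(4/3) = -2 (Neumann). Define V = {v ∈ H^1(0, 4/3) : v(0) = 0}. Then [u' v]_0^4/3 = u'(4/3)·v(4/3) − u'(0)·0 = − 2·v(4/3).
Weak formulation: find u (satisfying any essential BC) such that ∫_0^4/3 u'(x) v'(x) dx = ∫_0^4/3 f v dx − 2·v(4/3) for all v ∈ V (Dirichlet at 0 absorbed into V; Neumann datum at x = 4/3 contributes the boundary term).
Substituting f(x) = 2*x^2 + 3*x - 1, the right-hand side is ∫_0^4/3 (2*x^2 + 3*x - 1) v dx − 2·v(4/3).


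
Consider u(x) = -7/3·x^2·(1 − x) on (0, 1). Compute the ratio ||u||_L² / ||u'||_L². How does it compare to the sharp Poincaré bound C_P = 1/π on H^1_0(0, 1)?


||u||_L² / ||u'||_L² = sqrt(14)/14 < C_P = 1/π.

u(x) = -7/3·x^2·(1 − x), so u'(x) = 7*x*(3*x - 2)/3.
u(x) = -7/3·x^2·(1 − x) vanishes at x = 0 and x = 1, so u ∈ H^1_0(0, 1). Differentiate via the product rule and integrate the resulting polynomials term by term.
  ∫_0^1 u² dx = ∫_0^1 (49*x^6/9 - 98*x^5/9 + 49*x^4/9) dx. Term by term:
    ∫_0^1 49*x^6/9 dx = 7/9;  ∫_0^1 -98*x^5/9 dx = -49/27;  ∫_0^1 49*x^4/9 dx = 49/45.
  Sum: 7/9 − 49/27 + 49/45 = 7/135.
  ∫_0^1 (u')² dx = ∫_0^1 (49*x^4 - 196*x^3/3 + 196*x^2/9) dx. Term by term:
    ∫_0^1 49*x^4 dx = 49/5;  ∫_0^1 -196*x^3/3 dx = -49/3;  ∫_0^1 196*x^2/9 dx = 196/27.
  Sum: 49/5 − 49/3 + 196/27 = 98/135.
∫_0^1 u² dx = 7/135, so ||u||_L² = sqrt(105)/45.
∫_0^1 (u')² dx = 98/135, so ||u'||_L² = 7*sqrt(30)/45.
Ratio ||u||_L² / ||u'||_L² = sqrt(14)/14.
Sharp Poincaré constant on H^1_0(0, 1) is C_P = L/π = 1/π, achieved by sin(π·x).
A polynomial bump cannot attain the sharp Poincaré constant (only the first sine eigenfunction does), so the ratio is strictly less than C_P, consistent with ||u||_L² ≤ C_P ||u'||_L².


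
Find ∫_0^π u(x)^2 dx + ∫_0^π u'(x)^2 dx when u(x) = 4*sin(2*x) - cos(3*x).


||u||_{H^1(0,π)}^2 = 64 + 45*π

u'(x) = 3*sin(3*x) + 8*cos(2*x).
Expand u² and (u')² and integrate term by term on (0, π), using: for integers n ≥ 1, ∫_0^π sin²(nx) dx = ∫_0^π cos²(nx) dx = π/2; for n ≠ n', ∫_0^π sin(nx)sin(n'x) dx = ∫_0^π cos(nx)cos(n'x) dx = 0; and by product-to-sum, ∫_0^π sin(nx)cos(n'x) dx = ½∫_0^π [sin((n+n')x) + sin((n−n')x)] dx, which is 0 when n+n' is even and 2n/(n²−n'²) when n+n' is odd (it need not vanish on (0, π)).
  u² squared terms: (-1)²·∫cos(3x)² dx = 1·π/2 = π/2;  (4)²·∫sin(2x)² dx = 16·π/2 = 8*π.
  u² cross terms: 2·(-1)·(4)·∫cos(3x)·sin(2x) dx = -8·(-4/5) = 32/5.
  So ∫_0^π u² dx = π/2 + 8*π + 32/5 = 32/5 + 17*π/2.
  (u')² squared terms: (3)²·∫sin(3x)² dx = 9·π/2 = 9*π/2;  (8)²·∫cos(2x)² dx = 64·π/2 = 32*π.
  (u')² cross terms: 2·(3)·(8)·∫sin(3x)·cos(2x) dx = 48·(6/5) = 288/5.
  So ∫_0^π (u')² dx = 9*π/2 + 32*π + 288/5 = 288/5 + 73*π/2.
||u||_{H^1}^2 = (32/5 + 17*π/2) + (288/5 + 73*π/2) = 64 + 45*π.


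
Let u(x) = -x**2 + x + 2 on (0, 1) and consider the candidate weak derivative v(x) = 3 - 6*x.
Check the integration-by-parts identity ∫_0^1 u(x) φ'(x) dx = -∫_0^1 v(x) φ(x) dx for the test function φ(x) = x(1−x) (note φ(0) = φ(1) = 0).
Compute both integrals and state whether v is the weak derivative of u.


LHS = 0, RHS = 0. No, v is not the weak derivative of u.

u(x) = -x**2 + x + 2, classical derivative u'(x) = 1 - 2*x.
φ(x) = x(1−x), so φ'(x) = 1 - 2*x.
Note φ(0) = φ(1) = 0, so the boundary term u·φ vanishes.
LHS = ∫_0^1 u(x) φ'(x) dx = ∫_0^1 (2*x^3 - 3*x^2 - 3*x + 2) dx. Term by term:
  ∫_0^1 2*x^3 dx = 1/2;  ∫_0^1 -3*x^2 dx = -1;  ∫_0^1 -3*x dx = -3/2;
  ∫_0^1 2 dx = 2.
Sum: 1/2 − 1 − 3/2 + 2 = 0.
So LHS = 0.
∫_0^1 v(x) φ(x) dx = ∫_0^1 (6*x^3 - 9*x^2 + 3*x) dx. Term by term:
  ∫_0^1 6*x^3 dx = 3/2;  ∫_0^1 -9*x^2 dx = -3;  ∫_0^1 3*x dx = 3/2.
Sum: 3/2 − 3 + 3/2 = 0.
So RHS = -∫_0^1 v(x) φ(x) dx = 0.
LHS = RHS, so the identity holds for this particular φ. But this is necessary, not sufficient: a weak derivative must satisfy the identity for EVERY test function in C_c^∞(0, 1).
Here u is smooth, so its weak derivative equals its classical derivative u'(x) = 1 - 2*x. Since v(x) = 3 - 6*x ≠ u'(x), v is NOT the weak derivative of u — the agreement for this single φ is a coincidence (the difference v − u' happens to be L²-orthogonal to this φ).


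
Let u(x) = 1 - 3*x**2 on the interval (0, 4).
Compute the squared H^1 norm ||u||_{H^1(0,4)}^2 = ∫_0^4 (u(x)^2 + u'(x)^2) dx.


||u||_{H^1}^2 = 12436/5

The H^1 norm (squared) on an interval (0, L) is
  ||u||_{H^1}^2 = ∫_0^L u(x)^2 dx + ∫_0^L u'(x)^2 dx.
Compute u'(x) = -6*x.
Then u(x)^2 = 9*x**4 - 6*x**2 + 1 and u'(x)^2 = 36*x**2.
Integrate each monomial from 0 to 4 using ∫_0^4 c·x^n dx = c·4^(n+1)/(n+1):
  ∫_0^4 u(x)^2 dx = ∫_0^4 (9*x^4 - 6*x^2 + 1) dx. Term by term:
    ∫_0^4 9*x^4 dx = 9216/5;  ∫_0^4 -6*x^2 dx = -128;  ∫_0^4 1 dx = 4.
  Sum: 9216/5 − 128 + 4 = 8596/5.
  ∫_0^4 u'(x)^2 dx = ∫_0^4 (36*x^2) dx. Term by term:
    ∫_0^4 36*x^2 dx = 768.
Adding: ||u||_{H^1}^2 = 8596/5 + 768 = 12436/5.


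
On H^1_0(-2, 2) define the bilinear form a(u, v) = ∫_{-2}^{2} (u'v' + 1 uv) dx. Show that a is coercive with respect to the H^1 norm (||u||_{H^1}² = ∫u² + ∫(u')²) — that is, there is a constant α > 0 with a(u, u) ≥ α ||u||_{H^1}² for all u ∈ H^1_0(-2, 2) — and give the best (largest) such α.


α = 1

Coercivity of a(·,·) on H^1_0(-2, 2) means a(u, u) ≥ α ||u||_{H^1}² for every u ∈ H^1_0.
The interval has length L = 4, and Poincaré/coercivity depend only on L. Here a(u, u) = ∫(u')² + (1)·∫u².
Here c = 1 ≥ 1, so a(u,u) = ∫(u')² + c∫u² ≥ ∫(u')² + ∫u² = ||u||_{H^1}², i.e. α = 1 works. No larger α is possible: a(u,u) ≥ α||u||_{H^1}² means (1−α)∫(u')² ≥ (α−c)∫u², and for the modes u_n = sin(nπ(x−x₀)/L) (x₀ the left endpoint) one has ∫u_n²/∫(u_n')² = (L/(nπ))² → 0, so a(u_n,u_n)/||u_n||_{H^1}² → 1. Hence the optimal constant is α = 1.
Therefore α = 1.


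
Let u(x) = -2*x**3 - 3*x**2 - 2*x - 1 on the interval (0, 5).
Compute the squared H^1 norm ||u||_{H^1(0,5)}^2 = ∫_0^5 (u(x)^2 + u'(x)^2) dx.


||u||_{H^1}^2 = 2647250/21

The H^1 norm (squared) on an interval (0, L) is
  ||u||_{H^1}^2 = ∫_0^L u(x)^2 dx + ∫_0^L u'(x)^2 dx.
Compute u'(x) = -6*x**2 - 6*x - 2.
Then u(x)^2 = 4*x**6 + 12*x**5 + 17*x**4 + 16*x**3 + 10*x**2 + 4*x + 1 and u'(x)^2 = 36*x**4 + 72*x**3 + 60*x**2 + 24*x + 4.
Integrate each monomial from 0 to 5 using ∫_0^5 c·x^n dx = c·5^(n+1)/(n+1):
  ∫_0^5 u(x)^2 dx = ∫_0^5 (4*x^6 + 12*x^5 + 17*x^4 + 16*x^3 + 10*x^2 + 4*x + 1) dx. Term by term:
    ∫_0^5 4*x^6 dx = 312500/7;  ∫_0^5 12*x^5 dx = 31250;  ∫_0^5 17*x^4 dx = 10625;
    ∫_0^5 16*x^3 dx = 2500;  ∫_0^5 10*x^2 dx = 1250/3;  ∫_0^5 4*x dx = 50;
    ∫_0^5 1 dx = 5.
  Sum: 312500/7 + 31250 + 10625 + 2500 + 1250/3 + 50 + 5 = 1879280/21.
  ∫_0^5 u'(x)^2 dx = ∫_0^5 (36*x^4 + 72*x^3 + 60*x^2 + 24*x + 4) dx. Term by term:
    ∫_0^5 36*x^4 dx = 22500;  ∫_0^5 72*x^3 dx = 11250;  ∫_0^5 60*x^2 dx = 2500;
    ∫_0^5 24*x dx = 300;  ∫_0^5 4 dx = 20.
  Sum: 22500 + 11250 + 2500 + 300 + 20 = 36570.
Adding: ||u||_{H^1}^2 = 1879280/21 + 36570 = 2647250/21.


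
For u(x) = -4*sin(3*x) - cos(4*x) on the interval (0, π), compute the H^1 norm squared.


||u||_{H^1(0,π)}^2 = -816/7 + 177*π/2

u'(x) = 4*sin(4*x) - 12*cos(3*x).
Expand u² and (u')² and integrate term by term on (0, π), using: for integers n ≥ 1, ∫_0^π sin²(nx) dx = ∫_0^π cos²(nx) dx = π/2; for n ≠ n', ∫_0^π sin(nx)sin(n'x) dx = ∫_0^π cos(nx)cos(n'x) dx = 0; and by product-to-sum, ∫_0^π sin(nx)cos(n'x) dx = ½∫_0^π [sin((n+n')x) + sin((n−n')x)] dx, which is 0 when n+n' is even and 2n/(n²−n'²) when n+n' is odd (it need not vanish on (0, π)).
  u² squared terms: (-1)²·∫cos(4x)² dx = 1·π/2 = π/2;  (-4)²·∫sin(3x)² dx = 16·π/2 = 8*π.
  u² cross terms: 2·(-1)·(-4)·∫cos(4x)·sin(3x) dx = 8·(-6/7) = -48/7.
  So ∫_0^π u² dx = π/2 + 8*π − 48/7 = -48/7 + 17*π/2.
  (u')² squared terms: (-12)²·∫cos(3x)² dx = 144·π/2 = 72*π;  (4)²·∫sin(4x)² dx = 16·π/2 = 8*π.
  (u')² cross terms: 2·(-12)·(4)·∫cos(3x)·sin(4x) dx = -96·(8/7) = -768/7.
  So ∫_0^π (u')² dx = 72*π + 8*π − 768/7 = -768/7 + 80*π.
||u||_{H^1}^2 = (-48/7 + 17*π/2) + (-768/7 + 80*π) = -816/7 + 177*π/2.
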